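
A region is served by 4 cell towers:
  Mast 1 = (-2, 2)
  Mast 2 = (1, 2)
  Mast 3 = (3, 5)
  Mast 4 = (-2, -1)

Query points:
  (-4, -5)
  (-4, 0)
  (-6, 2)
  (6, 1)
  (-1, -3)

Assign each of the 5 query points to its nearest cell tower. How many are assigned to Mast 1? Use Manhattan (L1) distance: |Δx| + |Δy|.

(-4, -5) — d to each: Mast 1:9, Mast 2:12, Mast 3:17, Mast 4:6 → nearest is Mast 4
(-4, 0) — d to each: Mast 1:4, Mast 2:7, Mast 3:12, Mast 4:3 → nearest is Mast 4
(-6, 2) — d to each: Mast 1:4, Mast 2:7, Mast 3:12, Mast 4:7 → nearest is Mast 1
(6, 1) — d to each: Mast 1:9, Mast 2:6, Mast 3:7, Mast 4:10 → nearest is Mast 2
(-1, -3) — d to each: Mast 1:6, Mast 2:7, Mast 3:12, Mast 4:3 → nearest is Mast 4
1 of the 5 points has Mast 1 as nearest.

1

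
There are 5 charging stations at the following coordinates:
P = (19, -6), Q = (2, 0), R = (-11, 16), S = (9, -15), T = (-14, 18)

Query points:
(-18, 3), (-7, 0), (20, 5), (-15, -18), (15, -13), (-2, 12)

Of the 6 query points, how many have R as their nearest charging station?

2

(-18, 3) — d² to each: P:1450, Q:409, R:218, S:1053, T:241 → nearest is R
(-7, 0) — d² to each: P:712, Q:81, R:272, S:481, T:373 → nearest is Q
(20, 5) — d² to each: P:122, Q:349, R:1082, S:521, T:1325 → nearest is P
(-15, -18) — d² to each: P:1300, Q:613, R:1172, S:585, T:1297 → nearest is S
(15, -13) — d² to each: P:65, Q:338, R:1517, S:40, T:1802 → nearest is S
(-2, 12) — d² to each: P:765, Q:160, R:97, S:850, T:180 → nearest is R
2 of the 6 points have R as nearest.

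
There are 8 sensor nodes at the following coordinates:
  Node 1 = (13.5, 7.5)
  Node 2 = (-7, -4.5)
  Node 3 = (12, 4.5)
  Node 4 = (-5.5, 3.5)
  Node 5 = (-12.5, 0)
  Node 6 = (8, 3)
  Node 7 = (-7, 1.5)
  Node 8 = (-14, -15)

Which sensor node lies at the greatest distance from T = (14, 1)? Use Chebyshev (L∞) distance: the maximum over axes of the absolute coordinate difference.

d(T, Node 1) = max(0.5, 6.5) = 6.5
d(T, Node 2) = max(21, 5.5) = 21
d(T, Node 3) = max(2, 3.5) = 3.5
d(T, Node 4) = max(19.5, 2.5) = 19.5
d(T, Node 5) = max(26.5, 1) = 26.5
d(T, Node 6) = max(6, 2) = 6
d(T, Node 7) = max(21, 0.5) = 21
d(T, Node 8) = max(28, 16) = 28
The largest is to Node 8.

Node 8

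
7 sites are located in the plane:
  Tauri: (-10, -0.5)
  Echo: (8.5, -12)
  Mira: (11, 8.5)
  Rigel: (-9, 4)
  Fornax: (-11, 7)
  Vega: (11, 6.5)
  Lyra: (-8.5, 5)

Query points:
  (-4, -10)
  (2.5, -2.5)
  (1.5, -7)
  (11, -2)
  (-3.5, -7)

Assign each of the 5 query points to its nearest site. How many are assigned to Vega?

(-4, -10) — d² to each: Tauri:126.25, Echo:160.25, Mira:567.25, Rigel:221, Fornax:338, Vega:497.25, Lyra:245.25 → nearest is Tauri
(2.5, -2.5) — d² to each: Tauri:160.25, Echo:126.25, Mira:193.25, Rigel:174.5, Fornax:272.5, Vega:153.25, Lyra:177.25 → nearest is Echo
(1.5, -7) — d² to each: Tauri:174.5, Echo:74, Mira:330.5, Rigel:231.25, Fornax:352.25, Vega:272.5, Lyra:244 → nearest is Echo
(11, -2) — d² to each: Tauri:443.25, Echo:106.25, Mira:110.25, Rigel:436, Fornax:565, Vega:72.25, Lyra:429.25 → nearest is Vega
(-3.5, -7) — d² to each: Tauri:84.5, Echo:169, Mira:450.5, Rigel:151.25, Fornax:252.25, Vega:392.5, Lyra:169 → nearest is Tauri
1 of the 5 points has Vega as nearest.

1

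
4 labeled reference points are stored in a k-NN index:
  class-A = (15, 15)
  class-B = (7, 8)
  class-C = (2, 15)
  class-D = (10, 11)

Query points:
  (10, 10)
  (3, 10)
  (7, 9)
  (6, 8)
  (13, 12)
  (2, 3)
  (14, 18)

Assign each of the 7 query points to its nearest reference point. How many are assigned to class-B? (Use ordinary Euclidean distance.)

(10, 10) — d² to each: class-A:50, class-B:13, class-C:89, class-D:1 → nearest is class-D
(3, 10) — d² to each: class-A:169, class-B:20, class-C:26, class-D:50 → nearest is class-B
(7, 9) — d² to each: class-A:100, class-B:1, class-C:61, class-D:13 → nearest is class-B
(6, 8) — d² to each: class-A:130, class-B:1, class-C:65, class-D:25 → nearest is class-B
(13, 12) — d² to each: class-A:13, class-B:52, class-C:130, class-D:10 → nearest is class-D
(2, 3) — d² to each: class-A:313, class-B:50, class-C:144, class-D:128 → nearest is class-B
(14, 18) — d² to each: class-A:10, class-B:149, class-C:153, class-D:65 → nearest is class-A
4 of the 7 points have class-B as nearest.

4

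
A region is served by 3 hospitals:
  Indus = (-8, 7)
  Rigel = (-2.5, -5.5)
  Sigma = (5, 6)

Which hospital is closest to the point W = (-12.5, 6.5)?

Compare squared distances (the ordering matches that of the actual distances):
d²(W, Indus) = (-12.5−(-8))² + (6.5−7)² = 20.25 + 0.25 = 20.5
d²(W, Rigel) = (-12.5−(-2.5))² + (6.5−(-5.5))² = 100 + 144 = 244
d²(W, Sigma) = (-12.5−5)² + (6.5−6)² = 306.25 + 0.25 = 306.5
Minimum is at Indus.

Indus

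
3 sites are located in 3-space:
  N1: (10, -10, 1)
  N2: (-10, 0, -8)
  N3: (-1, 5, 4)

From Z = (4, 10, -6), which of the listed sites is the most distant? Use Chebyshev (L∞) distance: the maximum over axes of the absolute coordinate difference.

N1

d(Z,N1) = max(6, 20, 7) = 20
d(Z,N2) = max(14, 10, 2) = 14
d(Z,N3) = max(5, 5, 10) = 10
The largest is to N1.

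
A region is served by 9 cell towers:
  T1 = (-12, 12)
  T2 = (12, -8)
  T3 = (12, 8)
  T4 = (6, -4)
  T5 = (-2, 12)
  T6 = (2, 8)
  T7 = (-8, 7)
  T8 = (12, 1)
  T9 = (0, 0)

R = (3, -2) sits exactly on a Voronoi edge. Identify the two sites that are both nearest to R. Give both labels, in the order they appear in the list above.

Squared distances from R to each site:
|RT1|² = 225 + 196 = 421
|RT2|² = 81 + 36 = 117
|RT3|² = 81 + 100 = 181
|RT4|² = 9 + 4 = 13
|RT5|² = 25 + 196 = 221
|RT6|² = 1 + 100 = 101
|RT7|² = 121 + 81 = 202
|RT8|² = 81 + 9 = 90
|RT9|² = 9 + 4 = 13
R is equidistant from T4 and T9 (both at squared distance 13), and every other site is strictly farther — so R lies on the T4–T9 Voronoi edge.

T4 and T9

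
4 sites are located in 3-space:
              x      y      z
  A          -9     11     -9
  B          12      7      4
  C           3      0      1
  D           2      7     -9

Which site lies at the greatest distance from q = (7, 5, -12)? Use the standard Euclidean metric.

A

Squared Euclidean distances:
|qA|² = (7−(-9))² + (5−11)² + (-12−(-9))² = 256 + 36 + 9 = 301
|qB|² = (7−12)² + (5−7)² + (-12−4)² = 25 + 4 + 256 = 285
|qC|² = (7−3)² + (5−0)² + (-12−1)² = 16 + 25 + 169 = 210
|qD|² = (7−2)² + (5−7)² + (-12−(-9))² = 25 + 4 + 9 = 38
The largest is to A.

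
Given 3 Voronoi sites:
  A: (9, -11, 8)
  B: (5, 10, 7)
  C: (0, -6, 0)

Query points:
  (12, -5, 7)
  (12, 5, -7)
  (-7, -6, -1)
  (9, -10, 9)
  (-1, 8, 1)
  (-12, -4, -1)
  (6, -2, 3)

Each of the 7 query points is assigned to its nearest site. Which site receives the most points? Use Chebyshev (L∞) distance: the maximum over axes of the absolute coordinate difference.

C

(12, -5, 7) — d to each: A:6, B:15, C:12 → nearest is A
(12, 5, -7) — d to each: A:16, B:14, C:12 → nearest is C
(-7, -6, -1) — d to each: A:16, B:16, C:7 → nearest is C
(9, -10, 9) — d to each: A:1, B:20, C:9 → nearest is A
(-1, 8, 1) — d to each: A:19, B:6, C:14 → nearest is B
(-12, -4, -1) — d to each: A:21, B:17, C:12 → nearest is C
(6, -2, 3) — d to each: A:9, B:12, C:6 → nearest is C
Tally — A:2, B:1, C:4. C captures the most (4).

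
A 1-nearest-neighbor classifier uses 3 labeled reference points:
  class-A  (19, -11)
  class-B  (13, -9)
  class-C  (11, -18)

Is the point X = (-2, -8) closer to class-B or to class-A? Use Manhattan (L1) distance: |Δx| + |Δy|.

d(X, class-B) = |-2−13| + |-8−(-9)| = 15 + 1 = 16
d(X, class-A) = |-2−19| + |-8−(-11)| = 21 + 3 = 24
16 < 24, so class-B is closer.

class-B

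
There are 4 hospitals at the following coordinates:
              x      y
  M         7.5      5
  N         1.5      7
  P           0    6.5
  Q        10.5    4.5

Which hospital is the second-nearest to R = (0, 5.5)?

Since √ is increasing, it suffices to compare squared distances:
|RM|² = (0−7.5)² + (5.5−5)² = 56.25 + 0.25 = 56.5
|RN|² = (0−1.5)² + (5.5−7)² = 2.25 + 2.25 = 4.5
|RP|² = (0−0)² + (5.5−6.5)² = 0 + 1 = 1
|RQ|² = (0−10.5)² + (5.5−4.5)² = 110.25 + 1 = 111.25
Sorted ascending: P, N, M, … — the second-nearest is N.

N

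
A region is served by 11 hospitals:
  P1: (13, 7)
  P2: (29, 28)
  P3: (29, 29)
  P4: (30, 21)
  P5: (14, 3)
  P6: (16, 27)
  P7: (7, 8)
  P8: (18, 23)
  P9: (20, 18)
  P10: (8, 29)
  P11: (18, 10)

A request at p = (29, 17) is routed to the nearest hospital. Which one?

P4

Squared Euclidean distances:
|pP1|² = 256 + 100 = 356
|pP2|² = 0 + 121 = 121
|pP3|² = 0 + 144 = 144
|pP4|² = 1 + 16 = 17
|pP5|² = 225 + 196 = 421
|pP6|² = 169 + 100 = 269
|pP7|² = 484 + 81 = 565
|pP8|² = 121 + 36 = 157
|pP9|² = 81 + 1 = 82
d²(p, P10) = 441 + 144 = 585
d²(p, P11) = 121 + 49 = 170
P4 is nearest.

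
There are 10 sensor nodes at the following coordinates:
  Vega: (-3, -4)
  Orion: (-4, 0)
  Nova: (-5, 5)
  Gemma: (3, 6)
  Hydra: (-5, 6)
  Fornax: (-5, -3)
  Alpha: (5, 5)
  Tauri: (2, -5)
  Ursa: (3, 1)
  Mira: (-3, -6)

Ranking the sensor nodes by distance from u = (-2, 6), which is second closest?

Nova

Since √ is increasing, it suffices to compare squared distances:
d²(u, Vega) = 1 + 100 = 101
d²(u, Orion) = 4 + 36 = 40
d²(u, Nova) = 9 + 1 = 10
d²(u, Gemma) = 25 + 0 = 25
d²(u, Hydra) = 9 + 0 = 9
d²(u, Fornax) = 9 + 81 = 90
d²(u, Alpha) = 49 + 1 = 50
d²(u, Tauri) = 16 + 121 = 137
d²(u, Ursa) = 25 + 25 = 50
d²(u, Mira) = 1 + 144 = 145
Sorted ascending: Hydra, Nova, Gemma, … — the second-nearest is Nova.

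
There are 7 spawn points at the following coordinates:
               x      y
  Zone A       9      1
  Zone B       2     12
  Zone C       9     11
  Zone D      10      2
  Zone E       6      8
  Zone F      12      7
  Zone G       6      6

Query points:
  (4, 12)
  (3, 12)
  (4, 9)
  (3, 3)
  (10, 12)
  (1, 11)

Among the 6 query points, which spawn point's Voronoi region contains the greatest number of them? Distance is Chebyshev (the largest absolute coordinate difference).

(4, 12) — d to each: Zone A:11, Zone B:2, Zone C:5, Zone D:10, Zone E:4, Zone F:8, Zone G:6 → nearest is Zone B
(3, 12) — d to each: Zone A:11, Zone B:1, Zone C:6, Zone D:10, Zone E:4, Zone F:9, Zone G:6 → nearest is Zone B
(4, 9) — d to each: Zone A:8, Zone B:3, Zone C:5, Zone D:7, Zone E:2, Zone F:8, Zone G:3 → nearest is Zone E
(3, 3) — d to each: Zone A:6, Zone B:9, Zone C:8, Zone D:7, Zone E:5, Zone F:9, Zone G:3 → nearest is Zone G
(10, 12) — d to each: Zone A:11, Zone B:8, Zone C:1, Zone D:10, Zone E:4, Zone F:5, Zone G:6 → nearest is Zone C
(1, 11) — d to each: Zone A:10, Zone B:1, Zone C:8, Zone D:9, Zone E:5, Zone F:11, Zone G:5 → nearest is Zone B
Tally — Zone B:3, Zone C:1, Zone E:1, Zone G:1. Zone B captures the most (3).

Zone B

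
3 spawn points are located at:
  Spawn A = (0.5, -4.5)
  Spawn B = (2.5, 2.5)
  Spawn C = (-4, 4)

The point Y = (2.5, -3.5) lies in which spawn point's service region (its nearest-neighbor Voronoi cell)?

Compare squared distances (the ordering matches that of the actual distances):
d²(Y, Spawn A) = (2.5−0.5)² + (-3.5−(-4.5))² = 4 + 1 = 5
d²(Y, Spawn B) = (2.5−2.5)² + (-3.5−2.5)² = 0 + 36 = 36
d²(Y, Spawn C) = (2.5−(-4))² + (-3.5−4)² = 42.25 + 56.25 = 98.5
The smallest is to Spawn A, so Y lies in the Voronoi region of Spawn A.

Spawn A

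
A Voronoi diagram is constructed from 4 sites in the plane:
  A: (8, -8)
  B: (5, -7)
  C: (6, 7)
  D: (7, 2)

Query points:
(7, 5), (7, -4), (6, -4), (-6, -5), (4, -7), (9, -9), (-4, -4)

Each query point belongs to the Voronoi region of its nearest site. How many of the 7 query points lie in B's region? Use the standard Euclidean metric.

(7, 5) — d² to each: A:170, B:148, C:5, D:9 → nearest is C
(7, -4) — d² to each: A:17, B:13, C:122, D:36 → nearest is B
(6, -4) — d² to each: A:20, B:10, C:121, D:37 → nearest is B
(-6, -5) — d² to each: A:205, B:125, C:288, D:218 → nearest is B
(4, -7) — d² to each: A:17, B:1, C:200, D:90 → nearest is B
(9, -9) — d² to each: A:2, B:20, C:265, D:125 → nearest is A
(-4, -4) — d² to each: A:160, B:90, C:221, D:157 → nearest is B
5 of the 7 points have B as nearest.

5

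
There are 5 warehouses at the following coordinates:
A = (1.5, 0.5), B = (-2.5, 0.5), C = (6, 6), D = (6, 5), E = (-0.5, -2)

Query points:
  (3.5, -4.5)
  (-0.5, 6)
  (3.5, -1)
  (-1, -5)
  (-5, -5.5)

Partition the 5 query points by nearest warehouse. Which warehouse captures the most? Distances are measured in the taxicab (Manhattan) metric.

(3.5, -4.5) — d to each: A:7, B:11, C:13, D:12, E:6.5 → nearest is E
(-0.5, 6) — d to each: A:7.5, B:7.5, C:6.5, D:7.5, E:8 → nearest is C
(3.5, -1) — d to each: A:3.5, B:7.5, C:9.5, D:8.5, E:5 → nearest is A
(-1, -5) — d to each: A:8, B:7, C:18, D:17, E:3.5 → nearest is E
(-5, -5.5) — d to each: A:12.5, B:8.5, C:22.5, D:21.5, E:8 → nearest is E
Tally — A:1, C:1, E:3. E captures the most (3).

E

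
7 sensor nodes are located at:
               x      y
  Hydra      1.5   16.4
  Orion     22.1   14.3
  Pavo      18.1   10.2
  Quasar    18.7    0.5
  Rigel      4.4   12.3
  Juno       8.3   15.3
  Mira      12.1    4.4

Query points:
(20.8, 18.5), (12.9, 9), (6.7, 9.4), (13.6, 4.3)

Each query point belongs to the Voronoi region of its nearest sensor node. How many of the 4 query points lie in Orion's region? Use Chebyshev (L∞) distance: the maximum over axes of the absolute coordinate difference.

1

(20.8, 18.5) — d to each: Hydra:19.3, Orion:4.2, Pavo:8.3, Quasar:18, Rigel:16.4, Juno:12.5, Mira:14.1 → nearest is Orion
(12.9, 9) — d to each: Hydra:11.4, Orion:9.2, Pavo:5.2, Quasar:8.5, Rigel:8.5, Juno:6.3, Mira:4.6 → nearest is Mira
(6.7, 9.4) — d to each: Hydra:7, Orion:15.4, Pavo:11.4, Quasar:12, Rigel:2.9, Juno:5.9, Mira:5.4 → nearest is Rigel
(13.6, 4.3) — d to each: Hydra:12.1, Orion:10, Pavo:5.9, Quasar:5.1, Rigel:9.2, Juno:11, Mira:1.5 → nearest is Mira
1 of the 4 points has Orion as nearest.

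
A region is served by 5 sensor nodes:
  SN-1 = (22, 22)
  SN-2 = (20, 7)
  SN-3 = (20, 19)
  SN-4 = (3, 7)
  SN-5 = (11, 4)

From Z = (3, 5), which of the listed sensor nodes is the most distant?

Compare squared distances (the ordering matches that of the actual distances):
d²(Z, SN-1) = (3−22)² + (5−22)² = 361 + 289 = 650
d²(Z, SN-2) = (3−20)² + (5−7)² = 289 + 4 = 293
d²(Z, SN-3) = (3−20)² + (5−19)² = 289 + 196 = 485
d²(Z, SN-4) = (3−3)² + (5−7)² = 0 + 4 = 4
d²(Z, SN-5) = (3−11)² + (5−4)² = 64 + 1 = 65
The largest is to SN-1.

SN-1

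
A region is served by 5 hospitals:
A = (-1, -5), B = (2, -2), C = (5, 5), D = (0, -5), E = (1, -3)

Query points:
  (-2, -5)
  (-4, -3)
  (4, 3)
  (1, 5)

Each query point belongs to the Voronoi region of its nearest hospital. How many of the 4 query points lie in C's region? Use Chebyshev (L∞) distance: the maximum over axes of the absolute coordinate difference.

2

(-2, -5) — d to each: A:1, B:4, C:10, D:2, E:3 → nearest is A
(-4, -3) — d to each: A:3, B:6, C:9, D:4, E:5 → nearest is A
(4, 3) — d to each: A:8, B:5, C:2, D:8, E:6 → nearest is C
(1, 5) — d to each: A:10, B:7, C:4, D:10, E:8 → nearest is C
2 of the 4 points have C as nearest.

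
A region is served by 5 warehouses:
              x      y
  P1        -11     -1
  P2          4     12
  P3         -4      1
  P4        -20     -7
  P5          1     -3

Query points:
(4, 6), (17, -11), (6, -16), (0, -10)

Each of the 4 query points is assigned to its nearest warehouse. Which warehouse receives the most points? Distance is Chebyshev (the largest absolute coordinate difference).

(4, 6) — d to each: P1:15, P2:6, P3:8, P4:24, P5:9 → nearest is P2
(17, -11) — d to each: P1:28, P2:23, P3:21, P4:37, P5:16 → nearest is P5
(6, -16) — d to each: P1:17, P2:28, P3:17, P4:26, P5:13 → nearest is P5
(0, -10) — d to each: P1:11, P2:22, P3:11, P4:20, P5:7 → nearest is P5
Tally — P2:1, P5:3. P5 captures the most (3).

P5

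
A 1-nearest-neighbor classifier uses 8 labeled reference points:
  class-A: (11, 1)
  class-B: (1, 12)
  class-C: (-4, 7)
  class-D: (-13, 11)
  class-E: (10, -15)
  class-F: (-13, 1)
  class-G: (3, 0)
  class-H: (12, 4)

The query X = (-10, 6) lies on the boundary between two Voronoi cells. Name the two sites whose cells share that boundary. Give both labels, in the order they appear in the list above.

class-D and class-F

Squared distances from X to each site:
d²(X, class-A) = 441 + 25 = 466
d²(X, class-B) = 121 + 36 = 157
d²(X, class-C) = 36 + 1 = 37
d²(X, class-D) = 9 + 25 = 34
d²(X, class-E) = 400 + 441 = 841
d²(X, class-F) = 9 + 25 = 34
d²(X, class-G) = 169 + 36 = 205
d²(X, class-H) = 484 + 4 = 488
X is equidistant from class-D and class-F (both at squared distance 34), and every other site is strictly farther — so X lies on the class-D–class-F Voronoi edge.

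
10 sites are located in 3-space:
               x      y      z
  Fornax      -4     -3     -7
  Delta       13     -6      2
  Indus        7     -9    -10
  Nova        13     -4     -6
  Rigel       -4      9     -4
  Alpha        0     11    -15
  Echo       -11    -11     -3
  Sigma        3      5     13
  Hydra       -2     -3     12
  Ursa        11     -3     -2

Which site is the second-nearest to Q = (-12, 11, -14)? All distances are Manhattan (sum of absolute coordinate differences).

Rigel

d(Q, Fornax) = |-12−(-4)| + |11−(-3)| + |-14−(-7)| = 8 + 14 + 7 = 29
d(Q, Delta) = |-12−13| + |11−(-6)| + |-14−2| = 25 + 17 + 16 = 58
d(Q, Indus) = |-12−7| + |11−(-9)| + |-14−(-10)| = 19 + 20 + 4 = 43
d(Q, Nova) = |-12−13| + |11−(-4)| + |-14−(-6)| = 25 + 15 + 8 = 48
d(Q, Rigel) = |-12−(-4)| + |11−9| + |-14−(-4)| = 8 + 2 + 10 = 20
d(Q, Alpha) = |-12−0| + |11−11| + |-14−(-15)| = 12 + 0 + 1 = 13
d(Q, Echo) = |-12−(-11)| + |11−(-11)| + |-14−(-3)| = 1 + 22 + 11 = 34
d(Q, Sigma) = |-12−3| + |11−5| + |-14−13| = 15 + 6 + 27 = 48
d(Q, Hydra) = |-12−(-2)| + |11−(-3)| + |-14−12| = 10 + 14 + 26 = 50
d(Q, Ursa) = |-12−11| + |11−(-3)| + |-14−(-2)| = 23 + 14 + 12 = 49
Sorted ascending: Alpha, Rigel, Fornax, … — the second-nearest is Rigel.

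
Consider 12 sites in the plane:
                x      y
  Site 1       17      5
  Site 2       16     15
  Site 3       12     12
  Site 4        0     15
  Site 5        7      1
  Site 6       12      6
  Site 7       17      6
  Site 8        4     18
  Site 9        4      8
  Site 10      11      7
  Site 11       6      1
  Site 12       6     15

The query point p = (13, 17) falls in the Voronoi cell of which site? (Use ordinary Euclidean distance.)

Compare squared distances (the ordering matches that of the actual distances):
d²(p, Site 1) = (13−17)² + (17−5)² = 16 + 144 = 160
d²(p, Site 2) = (13−16)² + (17−15)² = 9 + 4 = 13
d²(p, Site 3) = (13−12)² + (17−12)² = 1 + 25 = 26
d²(p, Site 4) = (13−0)² + (17−15)² = 169 + 4 = 173
d²(p, Site 5) = (13−7)² + (17−1)² = 36 + 256 = 292
d²(p, Site 6) = (13−12)² + (17−6)² = 1 + 121 = 122
d²(p, Site 7) = (13−17)² + (17−6)² = 16 + 121 = 137
d²(p, Site 8) = (13−4)² + (17−18)² = 81 + 1 = 82
d²(p, Site 9) = (13−4)² + (17−8)² = 81 + 81 = 162
d²(p, Site 10) = (13−11)² + (17−7)² = 4 + 100 = 104
d²(p, Site 11) = (13−6)² + (17−1)² = 49 + 256 = 305
d²(p, Site 12) = (13−6)² + (17−15)² = 49 + 4 = 53
The smallest is to Site 2, so p lies in the Voronoi region of Site 2.

Site 2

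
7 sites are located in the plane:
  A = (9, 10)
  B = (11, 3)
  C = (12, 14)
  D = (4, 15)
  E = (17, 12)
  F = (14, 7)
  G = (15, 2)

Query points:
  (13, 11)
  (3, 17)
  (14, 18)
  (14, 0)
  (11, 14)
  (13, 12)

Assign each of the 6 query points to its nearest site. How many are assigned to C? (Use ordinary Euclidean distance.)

4

(13, 11) — d² to each: A:17, B:68, C:10, D:97, E:17, F:17, G:85 → nearest is C
(3, 17) — d² to each: A:85, B:260, C:90, D:5, E:221, F:221, G:369 → nearest is D
(14, 18) — d² to each: A:89, B:234, C:20, D:109, E:45, F:121, G:257 → nearest is C
(14, 0) — d² to each: A:125, B:18, C:200, D:325, E:153, F:49, G:5 → nearest is G
(11, 14) — d² to each: A:20, B:121, C:1, D:50, E:40, F:58, G:160 → nearest is C
(13, 12) — d² to each: A:20, B:85, C:5, D:90, E:16, F:26, G:104 → nearest is C
4 of the 6 points have C as nearest.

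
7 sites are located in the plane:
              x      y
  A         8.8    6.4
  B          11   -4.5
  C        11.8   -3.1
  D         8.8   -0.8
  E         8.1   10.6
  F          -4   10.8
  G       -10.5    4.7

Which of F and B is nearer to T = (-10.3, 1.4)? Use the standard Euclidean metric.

F

Compare squared distances:
|TF|² = (-10.3−(-4))² + (1.4−10.8)² = 39.69 + 88.36 = 128.05
|TB|² = (-10.3−11)² + (1.4−(-4.5))² = 453.69 + 34.81 = 488.5
128.05 < 488.5, so F is closer.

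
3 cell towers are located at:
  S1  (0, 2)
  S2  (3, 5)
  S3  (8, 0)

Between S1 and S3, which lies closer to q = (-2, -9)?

Compare squared distances:
|qS1|² = (-2−0)² + (-9−2)² = 4 + 121 = 125
|qS3|² = (-2−8)² + (-9−0)² = 100 + 81 = 181
125 < 181, so S1 is closer.

S1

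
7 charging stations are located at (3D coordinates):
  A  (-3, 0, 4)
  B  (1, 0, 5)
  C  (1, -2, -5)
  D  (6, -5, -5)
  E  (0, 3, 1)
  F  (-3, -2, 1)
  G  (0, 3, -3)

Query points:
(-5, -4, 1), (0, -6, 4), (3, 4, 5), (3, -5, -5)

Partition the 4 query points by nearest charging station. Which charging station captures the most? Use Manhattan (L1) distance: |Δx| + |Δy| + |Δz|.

B

(-5, -4, 1) — d to each: A:9, B:14, C:14, D:18, E:12, F:4, G:16 → nearest is F
(0, -6, 4) — d to each: A:9, B:8, C:14, D:16, E:12, F:10, G:16 → nearest is B
(3, 4, 5) — d to each: A:11, B:6, C:18, D:22, E:8, F:16, G:12 → nearest is B
(3, -5, -5) — d to each: A:20, B:17, C:5, D:3, E:17, F:15, G:13 → nearest is D
Tally — B:2, D:1, F:1. B captures the most (2).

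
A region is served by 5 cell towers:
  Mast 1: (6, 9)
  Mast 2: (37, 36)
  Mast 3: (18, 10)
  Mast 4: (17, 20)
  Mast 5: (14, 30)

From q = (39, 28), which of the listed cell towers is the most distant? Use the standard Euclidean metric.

Mast 1

Since √ is increasing, it suffices to compare squared distances:
d²(q, Mast 1) = (39−6)² + (28−9)² = 1089 + 361 = 1450
d²(q, Mast 2) = (39−37)² + (28−36)² = 4 + 64 = 68
d²(q, Mast 3) = (39−18)² + (28−10)² = 441 + 324 = 765
d²(q, Mast 4) = (39−17)² + (28−20)² = 484 + 64 = 548
d²(q, Mast 5) = (39−14)² + (28−30)² = 625 + 4 = 629
The largest is to Mast 1.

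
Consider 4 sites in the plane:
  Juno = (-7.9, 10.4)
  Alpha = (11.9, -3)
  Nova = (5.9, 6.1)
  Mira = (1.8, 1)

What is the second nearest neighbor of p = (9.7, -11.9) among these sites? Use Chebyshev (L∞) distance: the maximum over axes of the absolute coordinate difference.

d(p, Juno) = max(17.6, 22.3) = 22.3
d(p, Alpha) = max(2.2, 8.9) = 8.9
d(p, Nova) = max(3.8, 18) = 18
d(p, Mira) = max(7.9, 12.9) = 12.9
Sorted ascending: Alpha, Mira, Nova, … — the second-nearest is Mira.

Mira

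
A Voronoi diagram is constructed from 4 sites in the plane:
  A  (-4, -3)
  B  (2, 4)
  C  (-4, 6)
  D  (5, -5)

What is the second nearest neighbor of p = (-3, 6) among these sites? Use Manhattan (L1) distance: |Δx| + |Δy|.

d(p,A) = 1 + 9 = 10
d(p,B) = 5 + 2 = 7
d(p,C) = 1 + 0 = 1
d(p,D) = 8 + 11 = 19
Sorted ascending: C, B, A, … — the second-nearest is B.

B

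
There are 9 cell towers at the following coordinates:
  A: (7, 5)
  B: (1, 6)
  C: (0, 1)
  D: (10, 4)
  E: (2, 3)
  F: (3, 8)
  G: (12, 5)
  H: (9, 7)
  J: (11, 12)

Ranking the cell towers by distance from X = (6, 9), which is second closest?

Compare squared distances (the ordering matches that of the actual distances):
|XA|² = 1 + 16 = 17
|XB|² = 25 + 9 = 34
|XC|² = 36 + 64 = 100
|XD|² = 16 + 25 = 41
|XE|² = 16 + 36 = 52
|XF|² = 9 + 1 = 10
|XG|² = 36 + 16 = 52
|XH|² = 9 + 4 = 13
|XJ|² = 25 + 9 = 34
Sorted ascending: F, H, A, … — the second-nearest is H.

H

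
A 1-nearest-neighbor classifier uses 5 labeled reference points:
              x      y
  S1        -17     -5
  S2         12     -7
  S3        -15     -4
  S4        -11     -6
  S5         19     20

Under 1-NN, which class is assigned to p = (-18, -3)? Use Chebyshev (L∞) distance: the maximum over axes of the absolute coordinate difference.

S1

d(p,S1) = max(1, 2) = 2
d(p,S2) = max(30, 4) = 30
d(p,S3) = max(3, 1) = 3
d(p,S4) = max(7, 3) = 7
d(p,S5) = max(37, 23) = 37
Minimum is at S1.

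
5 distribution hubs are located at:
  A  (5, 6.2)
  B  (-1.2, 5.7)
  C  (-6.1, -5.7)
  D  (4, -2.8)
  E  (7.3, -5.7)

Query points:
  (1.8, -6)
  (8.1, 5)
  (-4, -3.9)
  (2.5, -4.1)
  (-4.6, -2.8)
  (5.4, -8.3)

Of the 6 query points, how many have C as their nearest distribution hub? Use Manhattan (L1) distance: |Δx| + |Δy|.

(1.8, -6) — d to each: A:15.4, B:14.7, C:8.2, D:5.4, E:5.8 → nearest is D
(8.1, 5) — d to each: A:4.3, B:10, C:24.9, D:11.9, E:11.5 → nearest is A
(-4, -3.9) — d to each: A:19.1, B:12.4, C:3.9, D:9.1, E:13.1 → nearest is C
(2.5, -4.1) — d to each: A:12.8, B:13.5, C:10.2, D:2.8, E:6.4 → nearest is D
(-4.6, -2.8) — d to each: A:18.6, B:11.9, C:4.4, D:8.6, E:14.8 → nearest is C
(5.4, -8.3) — d to each: A:14.9, B:20.6, C:14.1, D:6.9, E:4.5 → nearest is E
2 of the 6 points have C as nearest.

2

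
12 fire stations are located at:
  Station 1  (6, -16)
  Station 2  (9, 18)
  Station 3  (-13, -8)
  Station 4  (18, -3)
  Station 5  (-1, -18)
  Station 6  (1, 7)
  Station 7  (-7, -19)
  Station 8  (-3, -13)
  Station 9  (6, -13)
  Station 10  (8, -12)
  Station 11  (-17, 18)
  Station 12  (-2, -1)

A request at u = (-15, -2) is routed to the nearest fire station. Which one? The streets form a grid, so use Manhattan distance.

d(u, Station 1) = |-15−6| + |-2−(-16)| = 21 + 14 = 35
d(u, Station 2) = |-15−9| + |-2−18| = 24 + 20 = 44
d(u, Station 3) = |-15−(-13)| + |-2−(-8)| = 2 + 6 = 8
d(u, Station 4) = |-15−18| + |-2−(-3)| = 33 + 1 = 34
d(u, Station 5) = |-15−(-1)| + |-2−(-18)| = 14 + 16 = 30
d(u, Station 6) = |-15−1| + |-2−7| = 16 + 9 = 25
d(u, Station 7) = |-15−(-7)| + |-2−(-19)| = 8 + 17 = 25
d(u, Station 8) = |-15−(-3)| + |-2−(-13)| = 12 + 11 = 23
d(u, Station 9) = |-15−6| + |-2−(-13)| = 21 + 11 = 32
d(u, Station 10) = |-15−8| + |-2−(-12)| = 23 + 10 = 33
d(u, Station 11) = |-15−(-17)| + |-2−18| = 2 + 20 = 22
d(u, Station 12) = |-15−(-2)| + |-2−(-1)| = 13 + 1 = 14
The smallest is to Station 3, so u lies in the Voronoi region of Station 3.

Station 3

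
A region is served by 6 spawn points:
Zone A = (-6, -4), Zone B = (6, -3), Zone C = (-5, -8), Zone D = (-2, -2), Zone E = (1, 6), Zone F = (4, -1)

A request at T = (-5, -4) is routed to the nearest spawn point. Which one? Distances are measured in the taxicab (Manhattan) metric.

Zone A

d(T, Zone A) = |-5−(-6)| + |-4−(-4)| = 1 + 0 = 1
d(T, Zone B) = |-5−6| + |-4−(-3)| = 11 + 1 = 12
d(T, Zone C) = |-5−(-5)| + |-4−(-8)| = 0 + 4 = 4
d(T, Zone D) = |-5−(-2)| + |-4−(-2)| = 3 + 2 = 5
d(T, Zone E) = |-5−1| + |-4−6| = 6 + 10 = 16
d(T, Zone F) = |-5−4| + |-4−(-1)| = 9 + 3 = 12
Minimum is at Zone A.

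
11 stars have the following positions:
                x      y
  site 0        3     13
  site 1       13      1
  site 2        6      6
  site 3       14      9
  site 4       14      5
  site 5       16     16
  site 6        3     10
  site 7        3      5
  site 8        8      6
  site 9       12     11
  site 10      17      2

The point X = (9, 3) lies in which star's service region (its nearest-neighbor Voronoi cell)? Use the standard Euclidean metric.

Squared Euclidean distances:
d²(X, site 0) = (9−3)² + (3−13)² = 36 + 100 = 136
d²(X, site 1) = (9−13)² + (3−1)² = 16 + 4 = 20
d²(X, site 2) = (9−6)² + (3−6)² = 9 + 9 = 18
d²(X, site 3) = (9−14)² + (3−9)² = 25 + 36 = 61
d²(X, site 4) = (9−14)² + (3−5)² = 25 + 4 = 29
d²(X, site 5) = (9−16)² + (3−16)² = 49 + 169 = 218
d²(X, site 6) = (9−3)² + (3−10)² = 36 + 49 = 85
d²(X, site 7) = (9−3)² + (3−5)² = 36 + 4 = 40
d²(X, site 8) = (9−8)² + (3−6)² = 1 + 9 = 10
d²(X, site 9) = (9−12)² + (3−11)² = 9 + 64 = 73
d²(X, site 10) = (9−17)² + (3−2)² = 64 + 1 = 65
site 8 is nearest.

site 8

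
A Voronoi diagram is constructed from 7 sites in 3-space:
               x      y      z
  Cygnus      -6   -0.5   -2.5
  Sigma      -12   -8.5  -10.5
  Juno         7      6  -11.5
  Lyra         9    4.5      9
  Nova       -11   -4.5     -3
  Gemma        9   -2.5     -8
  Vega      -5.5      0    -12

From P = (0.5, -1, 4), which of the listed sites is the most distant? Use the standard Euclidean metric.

Since √ is increasing, it suffices to compare squared distances:
d²(P, Cygnus) = (0.5−(-6))² + (-1−(-0.5))² + (4−(-2.5))² = 42.25 + 0.25 + 42.25 = 84.75
d²(P, Sigma) = (0.5−(-12))² + (-1−(-8.5))² + (4−(-10.5))² = 156.25 + 56.25 + 210.25 = 422.75
d²(P, Juno) = (0.5−7)² + (-1−6)² + (4−(-11.5))² = 42.25 + 49 + 240.25 = 331.5
d²(P, Lyra) = (0.5−9)² + (-1−4.5)² + (4−9)² = 72.25 + 30.25 + 25 = 127.5
d²(P, Nova) = (0.5−(-11))² + (-1−(-4.5))² + (4−(-3))² = 132.25 + 12.25 + 49 = 193.5
d²(P, Gemma) = (0.5−9)² + (-1−(-2.5))² + (4−(-8))² = 72.25 + 2.25 + 144 = 218.5
d²(P, Vega) = (0.5−(-5.5))² + (-1−0)² + (4−(-12))² = 36 + 1 + 256 = 293
The largest is to Sigma.

Sigma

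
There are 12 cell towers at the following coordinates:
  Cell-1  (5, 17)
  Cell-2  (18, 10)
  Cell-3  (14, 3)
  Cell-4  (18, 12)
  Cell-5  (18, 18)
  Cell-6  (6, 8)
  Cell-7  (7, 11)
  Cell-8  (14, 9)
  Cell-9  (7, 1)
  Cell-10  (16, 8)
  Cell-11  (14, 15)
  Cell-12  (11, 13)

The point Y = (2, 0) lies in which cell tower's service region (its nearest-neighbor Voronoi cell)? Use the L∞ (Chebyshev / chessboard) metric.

d(Y, Cell-1) = max(3, 17) = 17
d(Y, Cell-2) = max(16, 10) = 16
d(Y, Cell-3) = max(12, 3) = 12
d(Y, Cell-4) = max(16, 12) = 16
d(Y, Cell-5) = max(16, 18) = 18
d(Y, Cell-6) = max(4, 8) = 8
d(Y, Cell-7) = max(5, 11) = 11
d(Y, Cell-8) = max(12, 9) = 12
d(Y, Cell-9) = max(5, 1) = 5
d(Y, Cell-10) = max(14, 8) = 14
d(Y, Cell-11) = max(12, 15) = 15
d(Y, Cell-12) = max(9, 13) = 13
The smallest is to Cell-9, so Y lies in the Voronoi region of Cell-9.

Cell-9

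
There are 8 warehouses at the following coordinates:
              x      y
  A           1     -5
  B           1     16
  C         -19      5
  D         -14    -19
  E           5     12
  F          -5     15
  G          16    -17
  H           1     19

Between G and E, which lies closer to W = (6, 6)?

Compare squared distances:
|WG|² = (6−16)² + (6−(-17))² = 100 + 529 = 629
|WE|² = (6−5)² + (6−12)² = 1 + 36 = 37
629 > 37, so E is closer.

E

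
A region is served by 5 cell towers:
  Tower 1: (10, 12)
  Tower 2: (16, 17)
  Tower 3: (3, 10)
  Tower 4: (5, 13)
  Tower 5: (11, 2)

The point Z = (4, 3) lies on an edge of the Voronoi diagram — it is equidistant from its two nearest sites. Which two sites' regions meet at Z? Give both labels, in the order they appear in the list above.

Squared distances from Z to each site:
d²(Z, Tower 1) = 36 + 81 = 117
d²(Z, Tower 2) = 144 + 196 = 340
d²(Z, Tower 3) = 1 + 49 = 50
d²(Z, Tower 4) = 1 + 100 = 101
d²(Z, Tower 5) = 49 + 1 = 50
Z is equidistant from Tower 3 and Tower 5 (both at squared distance 50), and every other site is strictly farther — so Z lies on the Tower 3–Tower 5 Voronoi edge.

Tower 3 and Tower 5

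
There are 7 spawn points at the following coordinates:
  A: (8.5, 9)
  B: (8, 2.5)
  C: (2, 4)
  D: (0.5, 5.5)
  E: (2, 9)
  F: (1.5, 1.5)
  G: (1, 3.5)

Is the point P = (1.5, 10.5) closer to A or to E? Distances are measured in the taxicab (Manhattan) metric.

d(P,A) = |1.5−8.5| + |10.5−9| = 7 + 1.5 = 8.5
d(P,E) = |1.5−2| + |10.5−9| = 0.5 + 1.5 = 2
8.5 > 2, so E is closer.

E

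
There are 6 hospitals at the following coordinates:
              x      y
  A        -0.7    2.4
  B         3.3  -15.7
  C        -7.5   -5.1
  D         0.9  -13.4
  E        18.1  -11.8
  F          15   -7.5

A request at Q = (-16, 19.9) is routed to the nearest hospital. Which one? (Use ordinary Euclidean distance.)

A

Compare squared distances (the ordering matches that of the actual distances):
|QA|² = (-16−(-0.7))² + (19.9−2.4)² = 234.09 + 306.25 = 540.34
|QB|² = (-16−3.3)² + (19.9−(-15.7))² = 372.49 + 1267.36 = 1639.85
|QC|² = (-16−(-7.5))² + (19.9−(-5.1))² = 72.25 + 625 = 697.25
|QD|² = (-16−0.9)² + (19.9−(-13.4))² = 285.61 + 1108.89 = 1394.5
|QE|² = (-16−18.1)² + (19.9−(-11.8))² = 1162.81 + 1004.89 = 2167.7
|QF|² = (-16−15)² + (19.9−(-7.5))² = 961 + 750.76 = 1711.76
A is nearest.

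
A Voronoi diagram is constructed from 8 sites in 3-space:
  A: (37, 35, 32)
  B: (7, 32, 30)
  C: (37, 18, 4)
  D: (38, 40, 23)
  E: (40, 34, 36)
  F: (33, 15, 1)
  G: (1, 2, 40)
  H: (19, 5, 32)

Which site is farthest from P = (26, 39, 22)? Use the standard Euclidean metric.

G

Compare squared distances (the ordering matches that of the actual distances):
|PA|² = (26−37)² + (39−35)² + (22−32)² = 121 + 16 + 100 = 237
|PB|² = (26−7)² + (39−32)² + (22−30)² = 361 + 49 + 64 = 474
|PC|² = (26−37)² + (39−18)² + (22−4)² = 121 + 441 + 324 = 886
|PD|² = (26−38)² + (39−40)² + (22−23)² = 144 + 1 + 1 = 146
|PE|² = (26−40)² + (39−34)² + (22−36)² = 196 + 25 + 196 = 417
|PF|² = (26−33)² + (39−15)² + (22−1)² = 49 + 576 + 441 = 1066
|PG|² = (26−1)² + (39−2)² + (22−40)² = 625 + 1369 + 324 = 2318
|PH|² = (26−19)² + (39−5)² + (22−32)² = 49 + 1156 + 100 = 1305
The largest is to G.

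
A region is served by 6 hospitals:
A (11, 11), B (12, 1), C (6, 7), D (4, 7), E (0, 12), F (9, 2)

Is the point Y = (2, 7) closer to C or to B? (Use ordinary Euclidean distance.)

Compare squared distances:
|YC|² = (2−6)² + (7−7)² = 16 + 0 = 16
|YB|² = (2−12)² + (7−1)² = 100 + 36 = 136
16 < 136, so C is closer.

C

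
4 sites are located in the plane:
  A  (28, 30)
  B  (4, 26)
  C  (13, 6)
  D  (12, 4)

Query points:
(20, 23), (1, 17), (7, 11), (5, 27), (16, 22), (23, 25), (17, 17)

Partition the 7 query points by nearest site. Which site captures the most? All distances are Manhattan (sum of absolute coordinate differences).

(20, 23) — d to each: A:15, B:19, C:24, D:27 → nearest is A
(1, 17) — d to each: A:40, B:12, C:23, D:24 → nearest is B
(7, 11) — d to each: A:40, B:18, C:11, D:12 → nearest is C
(5, 27) — d to each: A:26, B:2, C:29, D:30 → nearest is B
(16, 22) — d to each: A:20, B:16, C:19, D:22 → nearest is B
(23, 25) — d to each: A:10, B:20, C:29, D:32 → nearest is A
(17, 17) — d to each: A:24, B:22, C:15, D:18 → nearest is C
Tally — A:2, B:3, C:2. B captures the most (3).

B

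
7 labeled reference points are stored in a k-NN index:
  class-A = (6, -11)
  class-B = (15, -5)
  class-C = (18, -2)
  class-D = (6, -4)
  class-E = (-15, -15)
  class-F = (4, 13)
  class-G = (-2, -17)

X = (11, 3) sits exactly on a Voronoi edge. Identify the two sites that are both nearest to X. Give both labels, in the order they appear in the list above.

class-C and class-D

Squared distances from X to each site:
d²(X, class-A) = (11−6)² + (3−(-11))² = 25 + 196 = 221
d²(X, class-B) = (11−15)² + (3−(-5))² = 16 + 64 = 80
d²(X, class-C) = (11−18)² + (3−(-2))² = 49 + 25 = 74
d²(X, class-D) = (11−6)² + (3−(-4))² = 25 + 49 = 74
d²(X, class-E) = (11−(-15))² + (3−(-15))² = 676 + 324 = 1000
d²(X, class-F) = (11−4)² + (3−13)² = 49 + 100 = 149
d²(X, class-G) = (11−(-2))² + (3−(-17))² = 169 + 400 = 569
X is equidistant from class-C and class-D (both at squared distance 74), and every other site is strictly farther — so X lies on the class-C–class-D Voronoi edge.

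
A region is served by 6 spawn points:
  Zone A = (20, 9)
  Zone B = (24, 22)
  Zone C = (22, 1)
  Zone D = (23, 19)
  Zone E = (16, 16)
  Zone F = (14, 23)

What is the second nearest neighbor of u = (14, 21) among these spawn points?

Compare squared distances (the ordering matches that of the actual distances):
d²(u, Zone A) = (14−20)² + (21−9)² = 36 + 144 = 180
d²(u, Zone B) = (14−24)² + (21−22)² = 100 + 1 = 101
d²(u, Zone C) = (14−22)² + (21−1)² = 64 + 400 = 464
d²(u, Zone D) = (14−23)² + (21−19)² = 81 + 4 = 85
d²(u, Zone E) = (14−16)² + (21−16)² = 4 + 25 = 29
d²(u, Zone F) = (14−14)² + (21−23)² = 0 + 4 = 4
Sorted ascending: Zone F, Zone E, Zone D, … — the second-nearest is Zone E.

Zone E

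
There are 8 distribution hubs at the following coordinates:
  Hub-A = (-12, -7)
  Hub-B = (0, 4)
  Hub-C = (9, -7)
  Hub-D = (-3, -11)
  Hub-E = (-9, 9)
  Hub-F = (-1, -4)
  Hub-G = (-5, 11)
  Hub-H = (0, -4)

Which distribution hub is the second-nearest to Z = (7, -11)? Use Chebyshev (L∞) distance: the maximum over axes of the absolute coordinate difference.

d(Z, Hub-A) = max(19, 4) = 19
d(Z, Hub-B) = max(7, 15) = 15
d(Z, Hub-C) = max(2, 4) = 4
d(Z, Hub-D) = max(10, 0) = 10
d(Z, Hub-E) = max(16, 20) = 20
d(Z, Hub-F) = max(8, 7) = 8
d(Z, Hub-G) = max(12, 22) = 22
d(Z, Hub-H) = max(7, 7) = 7
Sorted ascending: Hub-C, Hub-H, Hub-F, … — the second-nearest is Hub-H.

Hub-H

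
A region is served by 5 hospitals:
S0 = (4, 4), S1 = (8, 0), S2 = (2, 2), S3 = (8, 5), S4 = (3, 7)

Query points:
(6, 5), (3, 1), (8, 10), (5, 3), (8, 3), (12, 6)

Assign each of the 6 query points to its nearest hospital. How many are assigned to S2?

(6, 5) — d² to each: S0:5, S1:29, S2:25, S3:4, S4:13 → nearest is S3
(3, 1) — d² to each: S0:10, S1:26, S2:2, S3:41, S4:36 → nearest is S2
(8, 10) — d² to each: S0:52, S1:100, S2:100, S3:25, S4:34 → nearest is S3
(5, 3) — d² to each: S0:2, S1:18, S2:10, S3:13, S4:20 → nearest is S0
(8, 3) — d² to each: S0:17, S1:9, S2:37, S3:4, S4:41 → nearest is S3
(12, 6) — d² to each: S0:68, S1:52, S2:116, S3:17, S4:82 → nearest is S3
1 of the 6 points has S2 as nearest.

1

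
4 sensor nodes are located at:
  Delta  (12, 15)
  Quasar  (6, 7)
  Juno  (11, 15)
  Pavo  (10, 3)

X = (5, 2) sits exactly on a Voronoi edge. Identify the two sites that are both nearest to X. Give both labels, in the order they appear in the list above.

Quasar and Pavo

Squared distances from X to each site:
d²(X, Delta) = (5−12)² + (2−15)² = 49 + 169 = 218
d²(X, Quasar) = (5−6)² + (2−7)² = 1 + 25 = 26
d²(X, Juno) = (5−11)² + (2−15)² = 36 + 169 = 205
d²(X, Pavo) = (5−10)² + (2−3)² = 25 + 1 = 26
X is equidistant from Quasar and Pavo (both at squared distance 26), and every other site is strictly farther — so X lies on the Quasar–Pavo Voronoi edge.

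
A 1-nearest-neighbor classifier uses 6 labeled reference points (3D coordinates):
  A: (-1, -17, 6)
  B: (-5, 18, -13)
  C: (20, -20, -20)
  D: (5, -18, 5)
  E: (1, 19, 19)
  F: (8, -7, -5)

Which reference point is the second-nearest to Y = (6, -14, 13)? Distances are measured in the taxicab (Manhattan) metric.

A

d(Y,A) = |6−(-1)| + |-14−(-17)| + |13−6| = 7 + 3 + 7 = 17
d(Y,B) = |6−(-5)| + |-14−18| + |13−(-13)| = 11 + 32 + 26 = 69
d(Y,C) = |6−20| + |-14−(-20)| + |13−(-20)| = 14 + 6 + 33 = 53
d(Y,D) = |6−5| + |-14−(-18)| + |13−5| = 1 + 4 + 8 = 13
d(Y,E) = |6−1| + |-14−19| + |13−19| = 5 + 33 + 6 = 44
d(Y,F) = |6−8| + |-14−(-7)| + |13−(-5)| = 2 + 7 + 18 = 27
Sorted ascending: D, A, F, … — the second-nearest is A.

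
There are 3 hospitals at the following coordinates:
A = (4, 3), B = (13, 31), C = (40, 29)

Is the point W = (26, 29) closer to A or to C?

Compare squared distances:
|WA|² = (26−4)² + (29−3)² = 484 + 676 = 1160
|WC|² = (26−40)² + (29−29)² = 196 + 0 = 196
1160 > 196, so C is closer.

C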